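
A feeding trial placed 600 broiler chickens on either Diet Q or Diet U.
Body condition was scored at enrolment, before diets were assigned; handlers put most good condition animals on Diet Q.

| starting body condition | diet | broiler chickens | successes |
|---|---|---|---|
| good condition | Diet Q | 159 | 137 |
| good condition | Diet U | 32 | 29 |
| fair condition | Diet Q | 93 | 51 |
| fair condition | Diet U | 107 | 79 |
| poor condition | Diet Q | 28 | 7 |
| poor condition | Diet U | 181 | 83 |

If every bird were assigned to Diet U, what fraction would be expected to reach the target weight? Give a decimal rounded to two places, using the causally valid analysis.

0.69

Starting body condition differs across diets for reasons unrelated to any effect of the diet itself, and it separately predicts the outcome — a classic confounder. We must compare within starting body condition levels.
Standardising Diet U to the population starting body condition mix: 0.318·29/32 + 0.333·79/107 + 0.348·83/181 = 0.694.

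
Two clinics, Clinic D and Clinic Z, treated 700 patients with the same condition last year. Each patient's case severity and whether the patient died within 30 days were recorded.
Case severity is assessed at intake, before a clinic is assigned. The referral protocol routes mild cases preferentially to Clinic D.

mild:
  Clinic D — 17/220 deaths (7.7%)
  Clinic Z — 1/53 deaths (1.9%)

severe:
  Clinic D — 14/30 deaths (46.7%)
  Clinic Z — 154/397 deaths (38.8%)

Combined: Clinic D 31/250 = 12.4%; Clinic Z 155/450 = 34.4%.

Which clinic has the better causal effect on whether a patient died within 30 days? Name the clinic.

Clinic Z

The stratified and pooled comparisons disagree (Clinic Z wins within each case severity; Clinic D wins overall), so the answer turns on the causal role of case severity.
Here case severity is a common cause — it drives both which clinic a case falls under and the outcome. The crude comparison mixes populations; the stratum-specific rates are the causally relevant ones.
Within each level — mild: 7.7% vs 1.9%; severe: 46.7% vs 38.8% — Clinic Z is lower every time.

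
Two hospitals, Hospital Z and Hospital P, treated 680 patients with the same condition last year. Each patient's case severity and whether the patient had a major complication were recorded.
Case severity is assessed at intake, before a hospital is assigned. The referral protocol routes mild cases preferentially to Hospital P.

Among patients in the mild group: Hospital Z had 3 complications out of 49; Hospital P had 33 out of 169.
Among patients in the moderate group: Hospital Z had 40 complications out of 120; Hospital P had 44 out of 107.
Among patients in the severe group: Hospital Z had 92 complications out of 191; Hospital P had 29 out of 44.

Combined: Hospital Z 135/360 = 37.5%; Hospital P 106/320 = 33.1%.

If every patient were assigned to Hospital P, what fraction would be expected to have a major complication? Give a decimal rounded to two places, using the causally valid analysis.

0.43

The imbalance in case severity arose from how patients were allocated, not from anything the hospital did; and case severity independently affects the outcome. The pooled gap is confounded — condition on case severity.
Standardising Hospital P to the population case severity mix: 0.321·33/169 + 0.334·44/107 + 0.346·29/44 = 0.428.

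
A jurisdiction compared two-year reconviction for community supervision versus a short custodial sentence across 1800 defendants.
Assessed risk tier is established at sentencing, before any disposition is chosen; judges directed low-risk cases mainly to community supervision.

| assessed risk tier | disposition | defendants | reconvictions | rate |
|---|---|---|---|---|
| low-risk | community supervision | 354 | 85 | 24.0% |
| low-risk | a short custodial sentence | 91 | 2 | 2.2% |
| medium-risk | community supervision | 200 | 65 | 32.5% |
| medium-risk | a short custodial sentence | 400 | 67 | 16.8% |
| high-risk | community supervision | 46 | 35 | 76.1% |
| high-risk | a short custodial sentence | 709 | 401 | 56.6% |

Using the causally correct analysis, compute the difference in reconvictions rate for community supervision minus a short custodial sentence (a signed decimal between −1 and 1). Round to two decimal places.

+0.19

Assessed risk tier satisfies the back-door criterion: it is not a descendant of the disposition, and it blocks the spurious path from disposition to outcome. Adjusting for it (i.e., using the within-assessed risk tier rates) gives the causal effect.
Adjusting over the population distribution of assessed risk tier: 0.247·(0.240−0.022) + 0.333·(0.325−0.168) + 0.419·(0.761−0.566) = +0.188.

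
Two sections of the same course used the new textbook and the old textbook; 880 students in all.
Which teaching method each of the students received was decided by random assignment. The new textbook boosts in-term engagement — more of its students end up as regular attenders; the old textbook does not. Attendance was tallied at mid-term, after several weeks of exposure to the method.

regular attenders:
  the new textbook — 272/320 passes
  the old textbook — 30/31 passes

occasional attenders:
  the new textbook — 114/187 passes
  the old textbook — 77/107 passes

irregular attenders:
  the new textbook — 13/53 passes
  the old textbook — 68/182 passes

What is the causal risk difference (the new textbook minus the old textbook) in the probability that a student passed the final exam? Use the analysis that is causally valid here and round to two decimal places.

+0.17

Mid-term attendance is recorded after the teaching method and is itself shifted by it — it sits on the causal path from teaching method to outcome. Conditioning on a mediator would strip out part of the effect we want; the pooled comparison gives the total causal effect.
The causal difference is the pooled difference: 0.713 − 0.547 = +0.166.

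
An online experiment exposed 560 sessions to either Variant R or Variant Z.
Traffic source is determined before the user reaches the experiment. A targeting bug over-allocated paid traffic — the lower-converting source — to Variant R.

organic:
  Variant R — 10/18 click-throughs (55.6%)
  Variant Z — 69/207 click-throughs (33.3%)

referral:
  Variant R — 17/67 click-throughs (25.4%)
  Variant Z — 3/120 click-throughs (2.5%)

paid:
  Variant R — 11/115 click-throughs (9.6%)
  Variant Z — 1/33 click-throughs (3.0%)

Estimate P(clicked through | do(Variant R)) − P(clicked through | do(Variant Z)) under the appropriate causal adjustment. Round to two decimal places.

+0.18

Traffic source differs across variants for reasons unrelated to any effect of the variant itself, and it separately predicts the outcome — a classic confounder. We must compare within traffic source levels.
Adjusting over the population distribution of traffic source: 0.402·(0.556−0.333) + 0.334·(0.254−0.025) + 0.264·(0.096−0.030) = +0.183.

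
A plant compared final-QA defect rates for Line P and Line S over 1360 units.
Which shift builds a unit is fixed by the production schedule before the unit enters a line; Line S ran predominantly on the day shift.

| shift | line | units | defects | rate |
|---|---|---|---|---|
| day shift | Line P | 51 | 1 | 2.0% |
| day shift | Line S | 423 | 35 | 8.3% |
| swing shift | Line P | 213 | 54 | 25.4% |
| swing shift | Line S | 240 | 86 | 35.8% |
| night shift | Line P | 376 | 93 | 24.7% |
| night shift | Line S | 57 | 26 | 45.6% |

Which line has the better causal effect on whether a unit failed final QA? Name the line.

Line P

Here shift is a common cause — it drives both which line a case falls under and the outcome. The crude comparison mixes populations; the stratum-specific rates are the causally relevant ones.
Within each level — day shift: 2.0% vs 8.3%; swing shift: 25.4% vs 35.8%; night shift: 24.7% vs 45.6% — Line P is lower every time.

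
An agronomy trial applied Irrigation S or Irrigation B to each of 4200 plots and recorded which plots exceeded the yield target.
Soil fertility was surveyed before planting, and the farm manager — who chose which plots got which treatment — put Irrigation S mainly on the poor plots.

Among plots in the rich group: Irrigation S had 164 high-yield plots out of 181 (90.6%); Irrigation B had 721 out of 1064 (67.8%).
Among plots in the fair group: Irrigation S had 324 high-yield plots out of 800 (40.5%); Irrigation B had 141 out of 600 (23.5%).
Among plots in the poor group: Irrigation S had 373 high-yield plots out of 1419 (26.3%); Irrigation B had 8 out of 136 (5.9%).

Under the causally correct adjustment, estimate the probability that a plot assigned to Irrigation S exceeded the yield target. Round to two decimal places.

0.50

Irrigation S is higher inside every soil fertility stratum but Irrigation B is higher in aggregate. Whether to stratify depends on how soil fertility relates to the irrigation.
Since soil fertility is a pre-existing factor (not a product of the irrigation) and it affects the outcome on its own, it is a confounder. The stratified rates, not the pooled rate, identify the causal effect.
Standardising Irrigation S to the population soil fertility mix: 0.296·164/181 + 0.333·324/800 + 0.370·373/1419 = 0.501.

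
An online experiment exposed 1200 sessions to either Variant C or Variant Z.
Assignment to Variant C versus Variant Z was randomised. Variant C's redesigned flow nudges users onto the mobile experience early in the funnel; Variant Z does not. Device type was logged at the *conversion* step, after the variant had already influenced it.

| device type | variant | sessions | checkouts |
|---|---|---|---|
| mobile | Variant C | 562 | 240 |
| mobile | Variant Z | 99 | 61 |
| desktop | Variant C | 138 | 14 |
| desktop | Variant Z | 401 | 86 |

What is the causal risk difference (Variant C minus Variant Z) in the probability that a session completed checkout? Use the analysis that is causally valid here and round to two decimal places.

+0.07

Variant Z is higher inside every device type stratum but Variant C is higher in aggregate. Whether to stratify depends on how device type relates to the variant.
Because the variant influences device type, device type is a post-treatment mediator, not a confounder. Stratifying on it would bias the estimate; the causal effect is the crude pooled difference.
The causal difference is the pooled difference: 0.363 − 0.294 = +0.069.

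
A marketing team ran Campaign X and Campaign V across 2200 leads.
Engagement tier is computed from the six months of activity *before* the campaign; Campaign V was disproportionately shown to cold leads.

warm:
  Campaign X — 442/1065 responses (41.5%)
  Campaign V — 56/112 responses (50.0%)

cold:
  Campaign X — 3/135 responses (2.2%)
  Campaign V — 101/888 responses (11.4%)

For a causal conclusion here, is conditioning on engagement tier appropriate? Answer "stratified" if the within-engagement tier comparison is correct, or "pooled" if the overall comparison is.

stratified

The stratified and pooled comparisons disagree (Campaign V wins within each engagement tier; Campaign X wins overall), so the answer turns on the causal role of engagement tier.
Since engagement tier is a pre-existing factor (not a product of the campaign) and it affects the outcome on its own, it is a confounder. The stratified rates, not the pooled rate, identify the causal effect.
Within each level — warm: 41.5% vs 50.0%; cold: 2.2% vs 11.4% — Campaign V is higher every time.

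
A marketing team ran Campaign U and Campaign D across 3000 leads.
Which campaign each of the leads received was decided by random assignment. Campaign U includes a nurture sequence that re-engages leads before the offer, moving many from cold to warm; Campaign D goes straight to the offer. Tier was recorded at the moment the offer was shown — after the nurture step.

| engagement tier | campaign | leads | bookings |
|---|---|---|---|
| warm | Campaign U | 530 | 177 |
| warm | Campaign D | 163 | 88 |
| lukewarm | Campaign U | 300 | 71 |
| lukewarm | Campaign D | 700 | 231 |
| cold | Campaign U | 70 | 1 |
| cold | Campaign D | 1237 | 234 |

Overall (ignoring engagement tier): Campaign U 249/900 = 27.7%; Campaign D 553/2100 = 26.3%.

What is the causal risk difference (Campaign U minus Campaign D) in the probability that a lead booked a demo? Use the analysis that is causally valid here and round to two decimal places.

+0.01

Engagement tier here is a post-treatment variable shaped by the campaign; conditioning on it would introduce bias rather than remove it. The overall comparison is the causal one.
The causal difference is the pooled difference: 0.277 − 0.263 = +0.013.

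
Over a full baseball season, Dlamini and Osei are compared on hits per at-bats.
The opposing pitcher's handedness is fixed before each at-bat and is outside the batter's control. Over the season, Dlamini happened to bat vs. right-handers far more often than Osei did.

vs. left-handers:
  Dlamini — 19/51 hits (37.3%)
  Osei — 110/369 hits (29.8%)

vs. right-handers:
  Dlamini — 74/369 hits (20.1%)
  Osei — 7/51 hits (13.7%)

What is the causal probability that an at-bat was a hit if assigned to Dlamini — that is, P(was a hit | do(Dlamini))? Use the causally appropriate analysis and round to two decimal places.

Pitcher handedness is set before the player has any effect — it is not caused by the player — and it independently drives the outcome. That makes it a confounder, so the causal comparison is within pitcher handedness levels.
Standardising Dlamini to the population pitcher handedness mix: 0.500·19/51 + 0.500·74/369 = 0.287.

0.29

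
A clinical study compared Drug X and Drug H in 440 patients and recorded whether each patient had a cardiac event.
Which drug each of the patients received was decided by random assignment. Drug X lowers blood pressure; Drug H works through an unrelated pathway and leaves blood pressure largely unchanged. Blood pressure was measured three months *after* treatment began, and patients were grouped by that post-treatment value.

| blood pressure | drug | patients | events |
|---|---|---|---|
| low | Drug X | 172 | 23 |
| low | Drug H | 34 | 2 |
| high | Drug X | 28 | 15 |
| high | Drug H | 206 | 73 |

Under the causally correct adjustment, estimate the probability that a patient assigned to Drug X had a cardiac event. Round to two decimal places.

0.19

Blood pressure is downstream of the drug. One should not condition on a consequence of treatment, so the overall rates are the right comparison.
So P(outcome | do(Drug X)) is just the pooled rate for Drug X: 38/200 = 0.190.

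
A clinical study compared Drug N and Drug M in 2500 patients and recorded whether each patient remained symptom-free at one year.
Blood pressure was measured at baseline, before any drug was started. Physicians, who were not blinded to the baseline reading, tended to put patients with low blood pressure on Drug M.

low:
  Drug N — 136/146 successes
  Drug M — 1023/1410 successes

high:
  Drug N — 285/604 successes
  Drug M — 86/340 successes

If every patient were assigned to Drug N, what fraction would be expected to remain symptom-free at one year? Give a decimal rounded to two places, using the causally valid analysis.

Since blood pressure is a pre-existing factor (not a product of the drug) and it affects the outcome on its own, it is a confounder. The stratified rates, not the pooled rate, identify the causal effect.
Standardising Drug N to the population blood pressure mix: 0.622·136/146 + 0.378·285/604 = 0.758.

0.76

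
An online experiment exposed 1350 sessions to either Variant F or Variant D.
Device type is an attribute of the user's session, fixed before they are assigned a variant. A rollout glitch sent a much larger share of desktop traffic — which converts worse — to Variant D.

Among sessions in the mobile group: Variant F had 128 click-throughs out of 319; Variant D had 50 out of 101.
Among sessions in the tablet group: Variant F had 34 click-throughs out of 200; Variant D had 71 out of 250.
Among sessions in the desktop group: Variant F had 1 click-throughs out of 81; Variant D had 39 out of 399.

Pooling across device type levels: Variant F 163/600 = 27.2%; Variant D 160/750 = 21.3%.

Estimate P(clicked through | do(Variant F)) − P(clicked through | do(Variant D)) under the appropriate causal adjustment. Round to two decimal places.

The imbalance in device type arose from how sessions were allocated, not from anything the variant did; and device type independently affects the outcome. The pooled gap is confounded — condition on device type.
Adjusting over the population distribution of device type: 0.311·(0.401−0.495) + 0.333·(0.170−0.284) + 0.356·(0.012−0.098) = -0.098.

-0.10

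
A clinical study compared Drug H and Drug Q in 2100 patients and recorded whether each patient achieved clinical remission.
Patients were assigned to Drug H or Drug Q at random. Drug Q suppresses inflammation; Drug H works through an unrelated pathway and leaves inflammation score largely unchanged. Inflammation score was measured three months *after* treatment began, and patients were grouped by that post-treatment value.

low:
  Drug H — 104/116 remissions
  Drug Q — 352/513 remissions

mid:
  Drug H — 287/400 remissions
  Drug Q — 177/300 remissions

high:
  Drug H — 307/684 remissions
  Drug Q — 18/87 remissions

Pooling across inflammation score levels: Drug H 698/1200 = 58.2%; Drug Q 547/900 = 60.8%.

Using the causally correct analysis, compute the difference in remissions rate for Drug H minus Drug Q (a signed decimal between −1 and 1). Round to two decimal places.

The inflammation score-specific comparison favours Drug H throughout, but the pooled figures favour Drug Q. The question is whether to condition on inflammation score.
The distribution of inflammation score is itself part of what the drug does — it is an intermediate outcome. Holding it fixed would remove that part of the effect; the total effect is the pooled difference.
The causal difference is the pooled difference: 0.582 − 0.608 = -0.026.

-0.03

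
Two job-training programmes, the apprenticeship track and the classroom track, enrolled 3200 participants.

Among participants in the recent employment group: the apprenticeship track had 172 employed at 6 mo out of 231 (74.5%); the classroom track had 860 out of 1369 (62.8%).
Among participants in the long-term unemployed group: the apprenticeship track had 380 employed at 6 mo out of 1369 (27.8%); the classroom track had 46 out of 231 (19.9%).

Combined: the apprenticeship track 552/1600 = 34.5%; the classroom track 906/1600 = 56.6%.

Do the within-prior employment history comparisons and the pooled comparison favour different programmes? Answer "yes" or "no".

Within each prior employment history level (recent employment 74.5% vs 62.8%; long-term unemployed 27.8% vs 19.9%), the apprenticeship track has the higher rate every time. Pooled: 34.5% vs 56.6% — the classroom track has the higher rate overall. The two comparisons disagree.

yes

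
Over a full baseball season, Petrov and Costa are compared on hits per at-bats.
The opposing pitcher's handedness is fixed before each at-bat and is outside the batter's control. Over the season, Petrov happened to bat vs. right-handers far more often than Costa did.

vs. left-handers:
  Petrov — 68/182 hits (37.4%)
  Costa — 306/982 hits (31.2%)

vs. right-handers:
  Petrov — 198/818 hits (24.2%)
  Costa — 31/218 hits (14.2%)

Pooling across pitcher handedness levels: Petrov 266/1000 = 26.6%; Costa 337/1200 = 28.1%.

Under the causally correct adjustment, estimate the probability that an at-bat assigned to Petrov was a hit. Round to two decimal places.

0.31

Petrov is higher inside every pitcher handedness stratum but Costa is higher in aggregate. Whether to stratify depends on how pitcher handedness relates to the player.
Nothing the player does changes pitcher handedness; the imbalance is an allocation artefact. With pitcher handedness also predicting the outcome, the pooled figure is confounded, and the within-stratum comparison is the causal one.
Standardising Petrov to the population pitcher handedness mix: 0.529·68/182 + 0.471·198/818 = 0.312.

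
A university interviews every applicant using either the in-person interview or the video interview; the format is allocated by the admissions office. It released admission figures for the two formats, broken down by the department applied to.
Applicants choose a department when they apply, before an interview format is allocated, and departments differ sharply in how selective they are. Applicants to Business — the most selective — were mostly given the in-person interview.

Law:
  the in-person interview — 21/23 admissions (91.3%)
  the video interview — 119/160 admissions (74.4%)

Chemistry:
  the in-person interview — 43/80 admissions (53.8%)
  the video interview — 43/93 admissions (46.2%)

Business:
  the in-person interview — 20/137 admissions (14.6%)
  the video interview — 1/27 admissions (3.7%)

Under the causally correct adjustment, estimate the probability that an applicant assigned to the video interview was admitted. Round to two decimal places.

0.43

The stratified and pooled comparisons disagree (the in-person interview wins within each department; the video interview wins overall), so the answer turns on the causal role of department.
The imbalance in department arose from how applicants were allocated, not from anything the interview format did; and department independently affects the outcome. The pooled gap is confounded — condition on department.
Standardising the video interview to the population department mix: 0.352·119/160 + 0.333·43/93 + 0.315·1/27 = 0.427.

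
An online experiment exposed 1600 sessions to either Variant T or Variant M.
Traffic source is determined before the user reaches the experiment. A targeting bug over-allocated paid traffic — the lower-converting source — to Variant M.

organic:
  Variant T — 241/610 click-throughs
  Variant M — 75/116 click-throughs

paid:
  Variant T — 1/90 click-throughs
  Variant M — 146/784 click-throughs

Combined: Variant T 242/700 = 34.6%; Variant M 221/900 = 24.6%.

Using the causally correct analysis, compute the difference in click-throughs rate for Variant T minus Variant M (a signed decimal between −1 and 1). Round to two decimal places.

-0.21

The traffic source-specific comparison favours Variant M throughout, but the pooled figures favour Variant T. The question is whether to condition on traffic source.
Here traffic source is a common cause — it drives both which variant a case falls under and the outcome. The crude comparison mixes populations; the stratum-specific rates are the causally relevant ones.
Adjusting over the population distribution of traffic source: 0.454·(0.395−0.647) + 0.546·(0.011−0.186) = -0.210.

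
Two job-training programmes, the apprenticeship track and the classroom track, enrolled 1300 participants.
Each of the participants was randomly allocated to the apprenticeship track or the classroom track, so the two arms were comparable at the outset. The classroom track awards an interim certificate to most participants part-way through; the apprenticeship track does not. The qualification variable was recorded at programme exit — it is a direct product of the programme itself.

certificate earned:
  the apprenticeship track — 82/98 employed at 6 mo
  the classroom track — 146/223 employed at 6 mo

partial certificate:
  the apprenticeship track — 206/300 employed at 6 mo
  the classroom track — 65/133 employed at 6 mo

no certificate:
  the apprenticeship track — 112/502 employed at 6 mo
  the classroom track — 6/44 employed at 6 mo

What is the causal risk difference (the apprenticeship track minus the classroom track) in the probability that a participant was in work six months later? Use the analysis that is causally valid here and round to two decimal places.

-0.10

Qualification attained during the programme here is a post-treatment variable shaped by the programme; conditioning on it would introduce bias rather than remove it. The overall comparison is the causal one.
The causal difference is the pooled difference: 0.444 − 0.542 = -0.098.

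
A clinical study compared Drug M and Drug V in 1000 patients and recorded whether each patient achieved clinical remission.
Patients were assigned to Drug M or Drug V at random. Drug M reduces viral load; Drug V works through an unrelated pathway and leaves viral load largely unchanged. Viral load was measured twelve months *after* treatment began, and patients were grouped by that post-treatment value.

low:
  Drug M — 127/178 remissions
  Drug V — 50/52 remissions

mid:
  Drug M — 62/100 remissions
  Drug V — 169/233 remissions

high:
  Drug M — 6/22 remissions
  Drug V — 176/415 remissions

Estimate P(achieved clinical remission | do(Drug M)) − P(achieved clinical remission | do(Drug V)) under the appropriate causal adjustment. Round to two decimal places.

Viral load is recorded after the drug and is itself shifted by it — it sits on the causal path from drug to outcome. Conditioning on a mediator would strip out part of the effect we want; the pooled comparison gives the total causal effect.
The causal difference is the pooled difference: 0.650 − 0.564 = +0.086.

+0.09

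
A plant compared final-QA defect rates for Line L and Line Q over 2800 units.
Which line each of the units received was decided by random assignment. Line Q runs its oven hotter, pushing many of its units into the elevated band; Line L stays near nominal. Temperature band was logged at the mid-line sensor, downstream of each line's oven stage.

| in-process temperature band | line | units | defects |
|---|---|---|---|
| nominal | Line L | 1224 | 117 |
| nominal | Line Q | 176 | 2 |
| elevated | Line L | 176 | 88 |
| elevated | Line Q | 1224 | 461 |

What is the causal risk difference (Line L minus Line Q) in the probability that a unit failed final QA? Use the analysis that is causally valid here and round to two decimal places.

Stratifying would compare lines among units the lines themselves sorted into in-process temperature band groups — a form of selection on an intermediate. The unconditioned pooled rates give the total causal effect.
The causal difference is the pooled difference: 0.146 − 0.331 = -0.184.

-0.18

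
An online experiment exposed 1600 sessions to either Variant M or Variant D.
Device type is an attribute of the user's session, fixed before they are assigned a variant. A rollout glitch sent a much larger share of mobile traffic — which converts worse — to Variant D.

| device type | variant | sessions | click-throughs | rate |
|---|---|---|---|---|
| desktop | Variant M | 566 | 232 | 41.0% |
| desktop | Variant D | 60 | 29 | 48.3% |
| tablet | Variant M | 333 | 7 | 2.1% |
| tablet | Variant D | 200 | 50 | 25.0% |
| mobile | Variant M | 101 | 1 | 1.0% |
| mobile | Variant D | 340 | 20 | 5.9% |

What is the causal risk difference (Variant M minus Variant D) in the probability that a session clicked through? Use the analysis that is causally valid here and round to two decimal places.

Variant D is higher inside every device type stratum but Variant M is higher in aggregate. Whether to stratify depends on how device type relates to the variant.
Here device type is a common cause — it drives both which variant a case falls under and the outcome. The crude comparison mixes populations; the stratum-specific rates are the causally relevant ones.
Adjusting over the population distribution of device type: 0.391·(0.410−0.483) + 0.333·(0.021−0.250) + 0.276·(0.010−0.059) = -0.118.

-0.12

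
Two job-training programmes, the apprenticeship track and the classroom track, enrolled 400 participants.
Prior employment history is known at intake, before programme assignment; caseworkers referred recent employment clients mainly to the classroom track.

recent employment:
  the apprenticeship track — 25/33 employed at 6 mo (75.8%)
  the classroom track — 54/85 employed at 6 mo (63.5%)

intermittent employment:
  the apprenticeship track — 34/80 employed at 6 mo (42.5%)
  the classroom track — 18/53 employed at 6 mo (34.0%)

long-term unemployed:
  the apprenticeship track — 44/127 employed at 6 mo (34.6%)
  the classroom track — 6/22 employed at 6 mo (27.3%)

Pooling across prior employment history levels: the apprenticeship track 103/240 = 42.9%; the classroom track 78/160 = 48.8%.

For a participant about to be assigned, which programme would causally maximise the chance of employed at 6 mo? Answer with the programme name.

Prior employment history satisfies the back-door criterion: it is not a descendant of the programme, and it blocks the spurious path from programme to outcome. Adjusting for it (i.e., using the within-prior employment history rates) gives the causal effect.
Within each level — recent employment: 75.8% vs 63.5%; intermittent employment: 42.5% vs 34.0%; long-term unemployed: 34.6% vs 27.3% — the apprenticeship track is higher every time.

the apprenticeship track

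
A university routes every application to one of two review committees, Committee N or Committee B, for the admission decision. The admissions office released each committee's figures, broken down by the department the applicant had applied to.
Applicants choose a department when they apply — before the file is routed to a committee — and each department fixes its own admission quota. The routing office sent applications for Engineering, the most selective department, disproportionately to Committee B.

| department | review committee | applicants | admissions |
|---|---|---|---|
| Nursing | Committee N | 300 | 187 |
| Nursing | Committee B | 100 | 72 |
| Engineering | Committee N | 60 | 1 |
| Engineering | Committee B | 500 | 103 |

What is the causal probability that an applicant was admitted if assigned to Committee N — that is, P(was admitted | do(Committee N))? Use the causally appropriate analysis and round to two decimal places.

0.27

Department satisfies the back-door criterion: it is not a descendant of the review committee, and it blocks the spurious path from review committee to outcome. Adjusting for it (i.e., using the within-department rates) gives the causal effect.
Standardising Committee N to the population department mix: 0.417·187/300 + 0.583·1/60 = 0.269.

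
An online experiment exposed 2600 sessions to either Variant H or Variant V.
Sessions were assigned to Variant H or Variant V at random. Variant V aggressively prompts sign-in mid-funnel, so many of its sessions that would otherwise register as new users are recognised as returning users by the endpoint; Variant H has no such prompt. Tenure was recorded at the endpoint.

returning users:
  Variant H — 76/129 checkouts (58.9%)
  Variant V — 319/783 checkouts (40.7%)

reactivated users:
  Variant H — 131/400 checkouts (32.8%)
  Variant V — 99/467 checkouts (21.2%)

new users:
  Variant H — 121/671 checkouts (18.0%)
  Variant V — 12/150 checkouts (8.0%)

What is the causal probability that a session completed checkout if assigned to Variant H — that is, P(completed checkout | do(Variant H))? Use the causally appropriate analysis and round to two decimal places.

0.27

The stratified and pooled comparisons disagree (Variant H wins within each user tenure; Variant V wins overall), so the answer turns on the causal role of user tenure.
Because the variant influences user tenure, user tenure is a post-treatment mediator, not a confounder. Stratifying on it would bias the estimate; the causal effect is the crude pooled difference.
So P(outcome | do(Variant H)) is just the pooled rate for Variant H: 328/1200 = 0.273.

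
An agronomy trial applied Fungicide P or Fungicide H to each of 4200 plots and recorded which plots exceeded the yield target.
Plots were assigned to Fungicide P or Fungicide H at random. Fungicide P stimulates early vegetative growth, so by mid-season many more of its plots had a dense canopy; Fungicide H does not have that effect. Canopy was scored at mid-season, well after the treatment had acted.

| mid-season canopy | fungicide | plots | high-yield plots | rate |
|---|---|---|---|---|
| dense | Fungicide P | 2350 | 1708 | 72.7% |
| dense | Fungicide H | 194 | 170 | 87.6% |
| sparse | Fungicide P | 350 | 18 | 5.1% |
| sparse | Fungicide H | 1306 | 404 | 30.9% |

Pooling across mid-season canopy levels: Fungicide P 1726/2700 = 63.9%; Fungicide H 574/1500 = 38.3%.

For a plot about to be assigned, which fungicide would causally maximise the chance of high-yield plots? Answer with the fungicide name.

Because the fungicide influences mid-season canopy, mid-season canopy is a post-treatment mediator, not a confounder. Stratifying on it would bias the estimate; the causal effect is the crude pooled difference.
Pooled: Fungicide P 63.9% vs Fungicide H 38.3%; Fungicide P is higher overall.

Fungicide P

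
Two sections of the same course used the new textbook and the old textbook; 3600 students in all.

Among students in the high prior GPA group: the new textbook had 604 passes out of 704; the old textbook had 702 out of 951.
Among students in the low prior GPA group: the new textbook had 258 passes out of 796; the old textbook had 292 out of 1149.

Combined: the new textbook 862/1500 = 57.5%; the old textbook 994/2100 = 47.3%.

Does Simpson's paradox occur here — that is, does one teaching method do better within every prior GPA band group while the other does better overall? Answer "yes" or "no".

Within each prior GPA band level (high prior GPA 85.8% vs 73.8%; low prior GPA 32.4% vs 25.4%), the new textbook has the higher rate every time. Pooled: 57.5% vs 47.3% — the new textbook has the higher rate overall. They agree.

no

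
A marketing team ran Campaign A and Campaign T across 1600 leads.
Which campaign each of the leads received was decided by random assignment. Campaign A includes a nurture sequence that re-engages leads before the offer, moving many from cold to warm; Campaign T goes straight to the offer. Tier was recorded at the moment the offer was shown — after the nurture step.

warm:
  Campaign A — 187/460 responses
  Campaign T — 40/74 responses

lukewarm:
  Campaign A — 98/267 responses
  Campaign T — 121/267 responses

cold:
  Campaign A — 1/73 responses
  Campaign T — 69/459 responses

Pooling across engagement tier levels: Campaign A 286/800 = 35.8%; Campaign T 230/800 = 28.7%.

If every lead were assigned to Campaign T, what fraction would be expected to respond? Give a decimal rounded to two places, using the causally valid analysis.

0.29

Engagement tier is downstream of the campaign. One should not condition on a consequence of treatment, so the overall rates are the right comparison.
So P(outcome | do(Campaign T)) is just the pooled rate for Campaign T: 230/800 = 0.287.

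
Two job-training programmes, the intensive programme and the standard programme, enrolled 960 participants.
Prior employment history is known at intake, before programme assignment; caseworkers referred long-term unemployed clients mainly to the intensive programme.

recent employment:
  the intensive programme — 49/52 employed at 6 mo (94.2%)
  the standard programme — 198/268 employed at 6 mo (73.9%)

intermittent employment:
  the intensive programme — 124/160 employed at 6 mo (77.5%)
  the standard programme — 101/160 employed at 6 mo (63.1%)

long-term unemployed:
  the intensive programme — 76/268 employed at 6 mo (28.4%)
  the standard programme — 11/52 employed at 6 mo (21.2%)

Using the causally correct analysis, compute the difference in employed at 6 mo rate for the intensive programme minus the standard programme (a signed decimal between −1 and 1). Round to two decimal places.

+0.14

The stratified and pooled comparisons disagree (the intensive programme wins within each prior employment history; the standard programme wins overall), so the answer turns on the causal role of prior employment history.
Prior employment history differs across programmes for reasons unrelated to any effect of the programme itself, and it separately predicts the outcome — a classic confounder. We must compare within prior employment history levels.
Adjusting over the population distribution of prior employment history: 0.333·(0.942−0.739) + 0.333·(0.775−0.631) + 0.333·(0.284−0.212) = +0.140.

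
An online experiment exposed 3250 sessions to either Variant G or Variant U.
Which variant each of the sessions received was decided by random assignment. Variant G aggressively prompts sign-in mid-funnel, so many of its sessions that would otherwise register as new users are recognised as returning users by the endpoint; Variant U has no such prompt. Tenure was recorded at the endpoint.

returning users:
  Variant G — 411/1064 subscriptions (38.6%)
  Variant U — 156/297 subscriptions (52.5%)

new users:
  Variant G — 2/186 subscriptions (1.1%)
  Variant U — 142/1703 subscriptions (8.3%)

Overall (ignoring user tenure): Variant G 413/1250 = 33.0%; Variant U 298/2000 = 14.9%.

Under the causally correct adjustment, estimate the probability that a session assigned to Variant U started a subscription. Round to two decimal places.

0.15

The stratified and pooled comparisons disagree (Variant U wins within each user tenure; Variant G wins overall), so the answer turns on the causal role of user tenure.
User tenure here is a post-treatment variable shaped by the variant; conditioning on it would introduce bias rather than remove it. The overall comparison is the causal one.
So P(outcome | do(Variant U)) is just the pooled rate for Variant U: 298/2000 = 0.149.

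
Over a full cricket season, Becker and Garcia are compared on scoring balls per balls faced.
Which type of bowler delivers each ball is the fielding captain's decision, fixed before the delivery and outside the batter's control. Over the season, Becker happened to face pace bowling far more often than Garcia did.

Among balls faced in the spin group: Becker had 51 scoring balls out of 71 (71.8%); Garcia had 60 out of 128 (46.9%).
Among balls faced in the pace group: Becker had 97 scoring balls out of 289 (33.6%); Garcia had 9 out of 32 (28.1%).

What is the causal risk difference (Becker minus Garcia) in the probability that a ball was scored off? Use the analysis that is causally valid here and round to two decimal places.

+0.13

The stratified and pooled comparisons disagree (Becker wins within each bowling type; Garcia wins overall), so the answer turns on the causal role of bowling type.
Bowling type differs across players for reasons unrelated to any effect of the player itself, and it separately predicts the outcome — a classic confounder. We must compare within bowling type levels.
Adjusting over the population distribution of bowling type: 0.383·(0.718−0.469) + 0.617·(0.336−0.281) = +0.129.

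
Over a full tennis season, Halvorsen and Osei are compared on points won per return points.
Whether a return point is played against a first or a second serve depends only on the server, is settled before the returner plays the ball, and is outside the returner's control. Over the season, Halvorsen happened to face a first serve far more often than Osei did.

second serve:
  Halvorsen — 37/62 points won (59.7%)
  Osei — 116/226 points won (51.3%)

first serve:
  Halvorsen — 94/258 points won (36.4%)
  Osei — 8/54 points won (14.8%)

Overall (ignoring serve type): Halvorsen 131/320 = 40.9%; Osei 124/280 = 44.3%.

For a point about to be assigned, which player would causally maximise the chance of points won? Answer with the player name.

Serve type satisfies the back-door criterion: it is not a descendant of the player, and it blocks the spurious path from player to outcome. Adjusting for it (i.e., using the within-serve type rates) gives the causal effect.
Within each level — second serve: 59.7% vs 51.3%; first serve: 36.4% vs 14.8% — Halvorsen is higher every time.

Halvorsen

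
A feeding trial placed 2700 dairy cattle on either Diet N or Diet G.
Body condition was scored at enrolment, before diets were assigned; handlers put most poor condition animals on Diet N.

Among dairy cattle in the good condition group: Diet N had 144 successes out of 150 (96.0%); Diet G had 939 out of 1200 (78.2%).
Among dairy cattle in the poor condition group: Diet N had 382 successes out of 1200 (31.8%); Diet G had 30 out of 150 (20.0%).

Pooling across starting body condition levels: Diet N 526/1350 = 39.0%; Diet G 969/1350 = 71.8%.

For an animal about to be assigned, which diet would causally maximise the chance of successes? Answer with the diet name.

Here starting body condition is a common cause — it drives both which diet a case falls under and the outcome. The crude comparison mixes populations; the stratum-specific rates are the causally relevant ones.
Within each level — good condition: 96.0% vs 78.2%; poor condition: 31.8% vs 20.0% — Diet N is higher every time.

Diet N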